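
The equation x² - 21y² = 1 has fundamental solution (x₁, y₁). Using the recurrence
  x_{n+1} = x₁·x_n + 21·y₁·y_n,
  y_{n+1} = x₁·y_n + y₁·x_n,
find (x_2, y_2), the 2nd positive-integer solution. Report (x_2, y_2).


Step 1: Find the fundamental solution (x₁, y₁) of x² - 21y² = 1.
  Expand √21 as a continued fraction. a₀ = ⌊√21⌋ = 4; iterate m_{k+1} = d_k·a_k − m_k, d_{k+1} = (21 − m_{k+1}²)/d_k, a_{k+1} = ⌊(a₀ + m_{k+1})/d_{k+1}⌋ (starting m₀ = 0, d₀ = 1), with convergents p_k = a_k·p_{k-1} + p_{k-2}, q_k = a_k·q_{k-1} + q_{k-2} (p₋₁ = 1, q₋₁ = 0):
  k = 0: a₀ = 4; p₀/q₀ = 4/1; p₀² − 21·q₀² = 16 − 21 = -5.
  k = 1: m = 4, d = 5, a = ⌊(4 + 4)/5⌋ = 1; p/q = (1·4 + 1)/(1·1 + 0) = 5/1; p² − 21·q² = 25 − 21 = 4.
  k = 2: m = 1, d = 4, a = ⌊(4 + 1)/4⌋ = 1; p/q = (1·5 + 4)/(1·1 + 1) = 9/2; p² − 21·q² = 81 − 84 = -3.
  k = 3: m = 3, d = 3, a = ⌊(4 + 3)/3⌋ = 2; p/q = (2·9 + 5)/(2·2 + 1) = 23/5; p² − 21·q² = 529 − 525 = 4.
  k = 4: m = 3, d = 4, a = ⌊(4 + 3)/4⌋ = 1; p/q = (1·23 + 9)/(1·5 + 2) = 32/7; p² − 21·q² = 1024 − 1029 = -5.
  k = 5: m = 1, d = 5, a = ⌊(4 + 1)/5⌋ = 1; p/q = (1·32 + 23)/(1·7 + 5) = 55/12; p² − 21·q² = 3025 − 3024 = 1.
  The first convergent with p² − 21·q² = 1 gives the fundamental solution (x₁, y₁) = (55, 12).
Step 2: Apply the recurrence (x_{n+1}, y_{n+1}) = (x₁x_n + 21y₁y_n, x₁y_n + y₁x_n) repeatedly.
  From (x_1, y_1) = (55, 12): x_2 = 55·55 + 21·12·12 = 6049; y_2 = 55·12 + 12·55 = 1320.
Step 3: Verify x_2² - 21·y_2² = 36590401 - 36590400 = 1 (should be 1). ✓

(x_1, y_1) = (55, 12); (x_2, y_2) = (6049, 1320).


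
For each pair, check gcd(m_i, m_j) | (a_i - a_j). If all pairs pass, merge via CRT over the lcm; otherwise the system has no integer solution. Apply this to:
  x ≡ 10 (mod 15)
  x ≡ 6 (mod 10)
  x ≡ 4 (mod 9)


Moduli 15, 10, 9 are not pairwise coprime, so CRT works modulo lcm(m_i) when all pairwise compatibility conditions hold.
Pairwise compatibility: gcd(m_i, m_j) must divide a_i - a_j for every pair.
Merge one congruence at a time:
  Start: x ≡ 10 (mod 15).
  Combine with x ≡ 6 (mod 10): gcd(15, 10) = 5, and 6 - 10 = -4 is NOT divisible by 5.
    ⇒ system is inconsistent (no integer solution).

No solution (the system is inconsistent).


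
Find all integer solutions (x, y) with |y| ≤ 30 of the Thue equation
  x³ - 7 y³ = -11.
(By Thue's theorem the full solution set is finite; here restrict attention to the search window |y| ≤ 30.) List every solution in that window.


The equation is x³ - 7y³ = -11. For fixed y, x³ = 7·y³ − 11, so a solution requires the RHS to be a perfect cube.
Strategy: iterate y from -30 to 30, compute RHS = 7·y³ − 11, and check whether it is a (positive or negative) perfect cube.
Check small values of y:
  y = 0: RHS = -11 is not a perfect cube.
  y = 1: RHS = -4 is not a perfect cube.
  y = -1: RHS = -18 is not a perfect cube.
  y = 2: RHS = 45 is not a perfect cube.
  y = -2: RHS = -67 is not a perfect cube.
  y = 3: RHS = 178 is not a perfect cube.
  y = -3: RHS = -200 is not a perfect cube.
Continuing the search up to |y| = 30 finds no solutions either.
No (x, y) in the scanned range satisfies the equation.

No integer solutions with |y| ≤ 30.


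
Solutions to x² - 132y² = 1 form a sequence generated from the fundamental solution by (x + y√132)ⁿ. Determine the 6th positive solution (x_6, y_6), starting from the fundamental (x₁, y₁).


Step 1: Find the fundamental solution (x₁, y₁) of x² - 132y² = 1.
  Expand √132 as a continued fraction. a₀ = ⌊√132⌋ = 11; iterate m_{k+1} = d_k·a_k − m_k, d_{k+1} = (132 − m_{k+1}²)/d_k, a_{k+1} = ⌊(a₀ + m_{k+1})/d_{k+1}⌋ (starting m₀ = 0, d₀ = 1), with convergents p_k = a_k·p_{k-1} + p_{k-2}, q_k = a_k·q_{k-1} + q_{k-2} (p₋₁ = 1, q₋₁ = 0):
  k = 0: a₀ = 11; p₀/q₀ = 11/1; p₀² − 132·q₀² = 121 − 132 = -11.
  k = 1: m = 11, d = 11, a = ⌊(11 + 11)/11⌋ = 2; p/q = (2·11 + 1)/(2·1 + 0) = 23/2; p² − 132·q² = 529 − 528 = 1.
  The first convergent with p² − 132·q² = 1 gives the fundamental solution (x₁, y₁) = (23, 2).
Step 2: Apply the recurrence (x_{n+1}, y_{n+1}) = (x₁x_n + 132y₁y_n, x₁y_n + y₁x_n) repeatedly.
  From (x_1, y_1) = (23, 2): x_2 = 23·23 + 132·2·2 = 1057; y_2 = 23·2 + 2·23 = 92.
  From (x_2, y_2) = (1057, 92): x_3 = 23·1057 + 132·2·92 = 48599; y_3 = 23·92 + 2·1057 = 4230.
  From (x_3, y_3) = (48599, 4230): x_4 = 23·48599 + 132·2·4230 = 2234497; y_4 = 23·4230 + 2·48599 = 194488.
  From (x_4, y_4) = (2234497, 194488): x_5 = 23·2234497 + 132·2·194488 = 102738263; y_5 = 23·194488 + 2·2234497 = 8942218.
  From (x_5, y_5) = (102738263, 8942218): x_6 = 23·102738263 + 132·2·8942218 = 4723725601; y_6 = 23·8942218 + 2·102738263 = 411147540.
Step 3: Verify x_6² - 132·y_6² = 22313583553542811201 - 22313583553542811200 = 1 (should be 1). ✓

(x_1, y_1) = (23, 2); (x_6, y_6) = (4723725601, 411147540).


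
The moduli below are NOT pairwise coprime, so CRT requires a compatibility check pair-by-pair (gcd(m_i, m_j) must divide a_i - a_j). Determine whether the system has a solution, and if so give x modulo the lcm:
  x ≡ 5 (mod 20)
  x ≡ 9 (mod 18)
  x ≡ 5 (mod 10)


Moduli 20, 18, 10 are not pairwise coprime, so CRT works modulo lcm(m_i) when all pairwise compatibility conditions hold.
Pairwise compatibility: gcd(m_i, m_j) must divide a_i - a_j for every pair.
Merge one congruence at a time:
  Start: x ≡ 5 (mod 20).
  Combine with x ≡ 9 (mod 18): gcd(20, 18) = 2; 9 - 5 = 4, which IS divisible by 2, so compatible.
    Write x = 5 + 20·t and substitute into x ≡ 9 (mod 18): 20·t ≡ 9 − 5 = 4 (mod 18).
    Divide the congruence (and modulus) by g = 2: 10·t ≡ 2 (mod 9).
    Reduce coefficients mod 9: 1·t ≡ 2 (mod 9).
    So t ≡ 2 (mod 9).
    Then x = 5 + 20·2 = 45, valid modulo lcm(20, 18) = 180: x ≡ 45 (mod 180).
  Combine with x ≡ 5 (mod 10): gcd(180, 10) = 10; 5 - 45 = -40, which IS divisible by 10, so compatible.
    Write x = 45 + 180·t and substitute into x ≡ 5 (mod 10): 180·t ≡ 5 − 45 = -40 (mod 10).
    Divide the congruence (and modulus) by g = 10: 18·t ≡ -4 (mod 1).
    Modulo 1 every t works; take t = 0.
    Then x = 45 + 180·0 = 45, valid modulo lcm(180, 10) = 180: x ≡ 45 (mod 180).
Verify: 45 mod 20 = 5, 45 mod 18 = 9, 45 mod 10 = 5.

x ≡ 45 (mod 180).


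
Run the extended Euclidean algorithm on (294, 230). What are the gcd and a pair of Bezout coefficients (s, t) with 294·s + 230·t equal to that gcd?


Euclidean algorithm on (294, 230) — divide until remainder is 0:
  294 = 1 · 230 + 64
  230 = 3 · 64 + 38
  64 = 1 · 38 + 26
  38 = 1 · 26 + 12
  26 = 2 · 12 + 2
  12 = 6 · 2 + 0
gcd(294, 230) = 2.
Track Bezout coefficients alongside the remainders: start with r₀ = 294 = a·1 + b·0 (s = 1, t = 0) and r₁ = 230 = a·0 + b·1 (s = 0, t = 1); each new remainder r_{k+1} = r_{k-1} − q_k·r_k inherits s_{k+1} = s_{k-1} − q_k·s_k, t_{k+1} = t_{k-1} − q_k·t_k, so r_k = a·s_k + b·t_k at every step:
  q = 1: r = 64, s = 1 − 1·0 = 1, t = 0 − 1·1 = -1  (check: 294·1 + 230·(-1) = 64)
  q = 3: r = 38, s = 0 − 3·1 = -3, t = 1 − 3·(-1) = 4  (check: 294·(-3) + 230·4 = 38)
  q = 1: r = 26, s = 1 − 1·(-3) = 4, t = -1 − 1·4 = -5  (check: 294·4 + 230·(-5) = 26)
  q = 1: r = 12, s = -3 − 1·4 = -7, t = 4 − 1·(-5) = 9  (check: 294·(-7) + 230·9 = 12)
  q = 2: r = 2, s = 4 − 2·(-7) = 18, t = -5 − 2·9 = -23  (check: 294·18 + 230·(-23) = 2)
The row with r = 2 (the gcd) gives the Bezout coefficients s = 18, t = -23.
Result: 294 · (18) + 230 · (-23) = 2.

gcd(294, 230) = 2; s = 18, t = -23 (check: 294·18 + 230·(-23) = 2).


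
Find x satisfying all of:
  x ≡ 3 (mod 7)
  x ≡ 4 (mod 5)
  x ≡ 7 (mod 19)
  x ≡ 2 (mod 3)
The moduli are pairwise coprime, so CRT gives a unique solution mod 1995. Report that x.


Product of moduli M = 7 · 5 · 19 · 3 = 1995.
Merge one congruence at a time:
  Start: x ≡ 3 (mod 7).
  Combine with x ≡ 4 (mod 5); new modulus lcm = 35.
    Write x = 3 + 7·t and substitute into x ≡ 4 (mod 5): 7·t ≡ 4 − 3 = 1 (mod 5).
    Reduce coefficients mod 5: 2·t ≡ 1 (mod 5).
    The inverse of 2 mod 5 is 3 (since 2·3 = 6 = 1·5 + 1), so t ≡ 3·1 = 3 ≡ 3 (mod 5).
    Then x = 3 + 7·3 = 24, valid modulo lcm(7, 5) = 35: x ≡ 24 (mod 35).
  Combine with x ≡ 7 (mod 19); new modulus lcm = 665.
    Write x = 24 + 35·t and substitute into x ≡ 7 (mod 19): 35·t ≡ 7 − 24 = -17 (mod 19).
    Reduce coefficients mod 19: 16·t ≡ 2 (mod 19).
    The inverse of 16 mod 19 is 6 (since 16·6 = 96 = 5·19 + 1), so t ≡ 6·2 = 12 ≡ 12 (mod 19).
    Then x = 24 + 35·12 = 444, valid modulo lcm(35, 19) = 665: x ≡ 444 (mod 665).
  Combine with x ≡ 2 (mod 3); new modulus lcm = 1995.
    Write x = 444 + 665·t and substitute into x ≡ 2 (mod 3): 665·t ≡ 2 − 444 = -442 (mod 3).
    Reduce coefficients mod 3: 2·t ≡ 2 (mod 3).
    The inverse of 2 mod 3 is 2 (since 2·2 = 4 = 1·3 + 1), so t ≡ 2·2 = 4 ≡ 1 (mod 3).
    Then x = 444 + 665·1 = 1109, valid modulo lcm(665, 3) = 1995: x ≡ 1109 (mod 1995).
Verify against each original: 1109 mod 7 = 3, 1109 mod 5 = 4, 1109 mod 19 = 7, 1109 mod 3 = 2.

x ≡ 1109 (mod 1995).


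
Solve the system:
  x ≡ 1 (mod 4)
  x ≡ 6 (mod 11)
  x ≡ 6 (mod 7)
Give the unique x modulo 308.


Moduli 4, 11, 7 are pairwise coprime; by CRT there is a unique solution modulo M = 4 · 11 · 7 = 308.
Solve pairwise, accumulating the modulus:
  Start with x ≡ 1 (mod 4).
  Combine with x ≡ 6 (mod 11): since gcd(4, 11) = 1, we get a unique residue mod 44.
    Write x = 1 + 4·t and substitute into x ≡ 6 (mod 11): 4·t ≡ 6 − 1 = 5 (mod 11).
    The inverse of 4 mod 11 is 3 (since 4·3 = 12 = 1·11 + 1), so t ≡ 3·5 = 15 ≡ 4 (mod 11).
    Then x = 1 + 4·4 = 17, valid modulo lcm(4, 11) = 44: x ≡ 17 (mod 44).
  Combine with x ≡ 6 (mod 7): since gcd(44, 7) = 1, we get a unique residue mod 308.
    Write x = 17 + 44·t and substitute into x ≡ 6 (mod 7): 44·t ≡ 6 − 17 = -11 (mod 7).
    Reduce coefficients mod 7: 2·t ≡ 3 (mod 7).
    The inverse of 2 mod 7 is 4 (since 2·4 = 8 = 1·7 + 1), so t ≡ 4·3 = 12 ≡ 5 (mod 7).
    Then x = 17 + 44·5 = 237, valid modulo lcm(44, 7) = 308: x ≡ 237 (mod 308).
Verify: 237 mod 4 = 1 ✓, 237 mod 11 = 6 ✓, 237 mod 7 = 6 ✓.

x ≡ 237 (mod 308).


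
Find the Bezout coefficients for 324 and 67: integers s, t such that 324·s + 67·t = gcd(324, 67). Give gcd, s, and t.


Euclidean algorithm on (324, 67) — divide until remainder is 0:
  324 = 4 · 67 + 56
  67 = 1 · 56 + 11
  56 = 5 · 11 + 1
  11 = 11 · 1 + 0
gcd(324, 67) = 1.
Track Bezout coefficients alongside the remainders: start with r₀ = 324 = a·1 + b·0 (s = 1, t = 0) and r₁ = 67 = a·0 + b·1 (s = 0, t = 1); each new remainder r_{k+1} = r_{k-1} − q_k·r_k inherits s_{k+1} = s_{k-1} − q_k·s_k, t_{k+1} = t_{k-1} − q_k·t_k, so r_k = a·s_k + b·t_k at every step:
  q = 4: r = 56, s = 1 − 4·0 = 1, t = 0 − 4·1 = -4  (check: 324·1 + 67·(-4) = 56)
  q = 1: r = 11, s = 0 − 1·1 = -1, t = 1 − 1·(-4) = 5  (check: 324·(-1) + 67·5 = 11)
  q = 5: r = 1, s = 1 − 5·(-1) = 6, t = -4 − 5·5 = -29  (check: 324·6 + 67·(-29) = 1)
The row with r = 1 (the gcd) gives the Bezout coefficients s = 6, t = -29.
Result: 324 · (6) + 67 · (-29) = 1.

gcd(324, 67) = 1; s = 6, t = -29 (check: 324·6 + 67·(-29) = 1).


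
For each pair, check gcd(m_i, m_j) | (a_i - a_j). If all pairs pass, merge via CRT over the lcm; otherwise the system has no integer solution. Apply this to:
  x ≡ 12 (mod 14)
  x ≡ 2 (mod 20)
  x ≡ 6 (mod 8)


Moduli 14, 20, 8 are not pairwise coprime, so CRT works modulo lcm(m_i) when all pairwise compatibility conditions hold.
Pairwise compatibility: gcd(m_i, m_j) must divide a_i - a_j for every pair.
Merge one congruence at a time:
  Start: x ≡ 12 (mod 14).
  Combine with x ≡ 2 (mod 20): gcd(14, 20) = 2; 2 - 12 = -10, which IS divisible by 2, so compatible.
    Write x = 12 + 14·t and substitute into x ≡ 2 (mod 20): 14·t ≡ 2 − 12 = -10 (mod 20).
    Divide the congruence (and modulus) by g = 2: 7·t ≡ -5 (mod 10).
    Reduce coefficients mod 10: 7·t ≡ 5 (mod 10).
    The inverse of 7 mod 10 is 3 (since 7·3 = 21 = 2·10 + 1), so t ≡ 3·5 = 15 ≡ 5 (mod 10).
    Then x = 12 + 14·5 = 82, valid modulo lcm(14, 20) = 140: x ≡ 82 (mod 140).
  Combine with x ≡ 6 (mod 8): gcd(140, 8) = 4; 6 - 82 = -76, which IS divisible by 4, so compatible.
    Write x = 82 + 140·t and substitute into x ≡ 6 (mod 8): 140·t ≡ 6 − 82 = -76 (mod 8).
    Divide the congruence (and modulus) by g = 4: 35·t ≡ -19 (mod 2).
    Reduce coefficients mod 2: 1·t ≡ 1 (mod 2).
    So t ≡ 1 (mod 2).
    Then x = 82 + 140·1 = 222, valid modulo lcm(140, 8) = 280: x ≡ 222 (mod 280).
Verify: 222 mod 14 = 12, 222 mod 20 = 2, 222 mod 8 = 6.

x ≡ 222 (mod 280).


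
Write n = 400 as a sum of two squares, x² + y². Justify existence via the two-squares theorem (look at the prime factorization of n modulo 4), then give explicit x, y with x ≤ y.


Step 1: Factor n = 400 = 2^4 · 5^2.
Step 2: Check the mod-4 condition on each prime factor: 2 = 2 (special); 5 ≡ 1 (mod 4), exponent 2.
All primes ≡ 3 (mod 4) appear to even exponent (or don't appear), so by the two-squares theorem n IS expressible as a sum of two squares.
Step 3: Build a representation. Group n = k² · m with k = 4 and m = 5 · 5 = 25 (a product of primes ≡ 1 (mod 4)); a representation of m scales to one of n via (k·x)² + (k·y)² = k²(x² + y²). Each prime p ≡ 1 (mod 4) is itself a sum of two squares; find a² by testing p − a² for a perfect square:
  5: 5 − 1² = 4 = 2² ⇒ 5 = 1² + 2².
  Combine using the Brahmagupta–Fibonacci identity (a² + b²)(c² + d²) = (ac − bd)² + (ad + bc)² = (ac + bd)² + (ad − bc)²:
  5 · 5 = 25: from (1² + 2²)(1² + 2²), take (1·1 − 2·2, 1·2 + 2·1) = (1 − 4, 2 + 2) = (-3, 4); dropping signs (only squares matter) gives (3, 4); check 3² + 4² = 9 + 16 = 25 ✓.
  Scale by k = 4: (4·3, 4·4) = (12, 16).
Step 4: Order so x ≤ y and verify: 12² + 16² = 144 + 256 = 400 = n. ✓

n = 400 = 12² + 16² (one valid representation with x ≤ y).


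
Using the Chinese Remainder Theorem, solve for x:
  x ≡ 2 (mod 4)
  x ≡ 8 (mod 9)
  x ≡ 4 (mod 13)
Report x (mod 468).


Moduli 4, 9, 13 are pairwise coprime; by CRT there is a unique solution modulo M = 4 · 9 · 13 = 468.
Solve pairwise, accumulating the modulus:
  Start with x ≡ 2 (mod 4).
  Combine with x ≡ 8 (mod 9): since gcd(4, 9) = 1, we get a unique residue mod 36.
    Write x = 2 + 4·t and substitute into x ≡ 8 (mod 9): 4·t ≡ 8 − 2 = 6 (mod 9).
    The inverse of 4 mod 9 is 7 (since 4·7 = 28 = 3·9 + 1), so t ≡ 7·6 = 42 ≡ 6 (mod 9).
    Then x = 2 + 4·6 = 26, valid modulo lcm(4, 9) = 36: x ≡ 26 (mod 36).
  Combine with x ≡ 4 (mod 13): since gcd(36, 13) = 1, we get a unique residue mod 468.
    Write x = 26 + 36·t and substitute into x ≡ 4 (mod 13): 36·t ≡ 4 − 26 = -22 (mod 13).
    Reduce coefficients mod 13: 10·t ≡ 4 (mod 13).
    The inverse of 10 mod 13 is 4 (since 10·4 = 40 = 3·13 + 1), so t ≡ 4·4 = 16 ≡ 3 (mod 13).
    Then x = 26 + 36·3 = 134, valid modulo lcm(36, 13) = 468: x ≡ 134 (mod 468).
Verify: 134 mod 4 = 2 ✓, 134 mod 9 = 8 ✓, 134 mod 13 = 4 ✓.

x ≡ 134 (mod 468).


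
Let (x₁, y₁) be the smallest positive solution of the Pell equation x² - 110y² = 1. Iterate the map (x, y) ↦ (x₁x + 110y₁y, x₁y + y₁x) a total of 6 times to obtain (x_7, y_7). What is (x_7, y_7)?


Step 1: Find the fundamental solution (x₁, y₁) of x² - 110y² = 1.
  Expand √110 as a continued fraction. a₀ = ⌊√110⌋ = 10; iterate m_{k+1} = d_k·a_k − m_k, d_{k+1} = (110 − m_{k+1}²)/d_k, a_{k+1} = ⌊(a₀ + m_{k+1})/d_{k+1}⌋ (starting m₀ = 0, d₀ = 1), with convergents p_k = a_k·p_{k-1} + p_{k-2}, q_k = a_k·q_{k-1} + q_{k-2} (p₋₁ = 1, q₋₁ = 0):
  k = 0: a₀ = 10; p₀/q₀ = 10/1; p₀² − 110·q₀² = 100 − 110 = -10.
  k = 1: m = 10, d = 10, a = ⌊(10 + 10)/10⌋ = 2; p/q = (2·10 + 1)/(2·1 + 0) = 21/2; p² − 110·q² = 441 − 440 = 1.
  The first convergent with p² − 110·q² = 1 gives the fundamental solution (x₁, y₁) = (21, 2).
Step 2: Apply the recurrence (x_{n+1}, y_{n+1}) = (x₁x_n + 110y₁y_n, x₁y_n + y₁x_n) repeatedly.
  From (x_1, y_1) = (21, 2): x_2 = 21·21 + 110·2·2 = 881; y_2 = 21·2 + 2·21 = 84.
  From (x_2, y_2) = (881, 84): x_3 = 21·881 + 110·2·84 = 36981; y_3 = 21·84 + 2·881 = 3526.
  From (x_3, y_3) = (36981, 3526): x_4 = 21·36981 + 110·2·3526 = 1552321; y_4 = 21·3526 + 2·36981 = 148008.
  From (x_4, y_4) = (1552321, 148008): x_5 = 21·1552321 + 110·2·148008 = 65160501; y_5 = 21·148008 + 2·1552321 = 6212810.
  From (x_5, y_5) = (65160501, 6212810): x_6 = 21·65160501 + 110·2·6212810 = 2735188721; y_6 = 21·6212810 + 2·65160501 = 260790012.
  From (x_6, y_6) = (2735188721, 260790012): x_7 = 21·2735188721 + 110·2·260790012 = 114812765781; y_7 = 21·260790012 + 2·2735188721 = 10946967694.
Step 3: Verify x_7² - 110·y_7² = 13181971186282764539961 - 13181971186282764539960 = 1 (should be 1). ✓

(x_1, y_1) = (21, 2); (x_7, y_7) = (114812765781, 10946967694).


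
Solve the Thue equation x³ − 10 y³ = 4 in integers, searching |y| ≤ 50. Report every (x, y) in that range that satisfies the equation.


The equation is x³ - 10y³ = 4. For fixed y, x³ = 10·y³ + 4, so a solution requires the RHS to be a perfect cube.
Strategy: iterate y from -50 to 50, compute RHS = 10·y³ + 4, and check whether it is a (positive or negative) perfect cube.
Check small values of y:
  y = 0: RHS = 4 is not a perfect cube.
  y = 1: RHS = 14 is not a perfect cube.
  y = -1: RHS = -6 is not a perfect cube.
  y = 2: RHS = 84 is not a perfect cube.
  y = -2: RHS = -76 is not a perfect cube.
  y = 3: RHS = 274 is not a perfect cube.
  y = -3: RHS = -266 is not a perfect cube.
Continuing the search up to |y| = 50 finds no solutions either.
No (x, y) in the scanned range satisfies the equation.

No integer solutions with |y| ≤ 50.


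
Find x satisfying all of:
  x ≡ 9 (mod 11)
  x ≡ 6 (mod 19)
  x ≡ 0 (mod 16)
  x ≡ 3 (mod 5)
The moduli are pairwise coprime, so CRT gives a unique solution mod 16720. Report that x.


Product of moduli M = 11 · 19 · 16 · 5 = 16720.
Merge one congruence at a time:
  Start: x ≡ 9 (mod 11).
  Combine with x ≡ 6 (mod 19); new modulus lcm = 209.
    Write x = 9 + 11·t and substitute into x ≡ 6 (mod 19): 11·t ≡ 6 − 9 = -3 (mod 19).
    Reduce coefficients mod 19: 11·t ≡ 16 (mod 19).
    The inverse of 11 mod 19 is 7 (since 11·7 = 77 = 4·19 + 1), so t ≡ 7·16 = 112 ≡ 17 (mod 19).
    Then x = 9 + 11·17 = 196, valid modulo lcm(11, 19) = 209: x ≡ 196 (mod 209).
  Combine with x ≡ 0 (mod 16); new modulus lcm = 3344.
    Write x = 196 + 209·t and substitute into x ≡ 0 (mod 16): 209·t ≡ 0 − 196 = -196 (mod 16).
    Reduce coefficients mod 16: 1·t ≡ 12 (mod 16).
    So t ≡ 12 (mod 16).
    Then x = 196 + 209·12 = 2704, valid modulo lcm(209, 16) = 3344: x ≡ 2704 (mod 3344).
  Combine with x ≡ 3 (mod 5); new modulus lcm = 16720.
    Write x = 2704 + 3344·t and substitute into x ≡ 3 (mod 5): 3344·t ≡ 3 − 2704 = -2701 (mod 5).
    Reduce coefficients mod 5: 4·t ≡ 4 (mod 5).
    The inverse of 4 mod 5 is 4 (since 4·4 = 16 = 3·5 + 1), so t ≡ 4·4 = 16 ≡ 1 (mod 5).
    Then x = 2704 + 3344·1 = 6048, valid modulo lcm(3344, 5) = 16720: x ≡ 6048 (mod 16720).
Verify against each original: 6048 mod 11 = 9, 6048 mod 19 = 6, 6048 mod 16 = 0, 6048 mod 5 = 3.

x ≡ 6048 (mod 16720).


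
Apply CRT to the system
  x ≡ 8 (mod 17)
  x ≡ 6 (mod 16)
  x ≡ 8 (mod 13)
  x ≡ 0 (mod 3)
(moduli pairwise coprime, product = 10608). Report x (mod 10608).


Product of moduli M = 17 · 16 · 13 · 3 = 10608.
Merge one congruence at a time:
  Start: x ≡ 8 (mod 17).
  Combine with x ≡ 6 (mod 16); new modulus lcm = 272.
    Write x = 8 + 17·t and substitute into x ≡ 6 (mod 16): 17·t ≡ 6 − 8 = -2 (mod 16).
    Reduce coefficients mod 16: 1·t ≡ 14 (mod 16).
    So t ≡ 14 (mod 16).
    Then x = 8 + 17·14 = 246, valid modulo lcm(17, 16) = 272: x ≡ 246 (mod 272).
  Combine with x ≡ 8 (mod 13); new modulus lcm = 3536.
    Write x = 246 + 272·t and substitute into x ≡ 8 (mod 13): 272·t ≡ 8 − 246 = -238 (mod 13).
    Reduce coefficients mod 13: 12·t ≡ 9 (mod 13).
    The inverse of 12 mod 13 is 12 (since 12·12 = 144 = 11·13 + 1), so t ≡ 12·9 = 108 ≡ 4 (mod 13).
    Then x = 246 + 272·4 = 1334, valid modulo lcm(272, 13) = 3536: x ≡ 1334 (mod 3536).
  Combine with x ≡ 0 (mod 3); new modulus lcm = 10608.
    Write x = 1334 + 3536·t and substitute into x ≡ 0 (mod 3): 3536·t ≡ 0 − 1334 = -1334 (mod 3).
    Reduce coefficients mod 3: 2·t ≡ 1 (mod 3).
    The inverse of 2 mod 3 is 2 (since 2·2 = 4 = 1·3 + 1), so t ≡ 2·1 = 2 ≡ 2 (mod 3).
    Then x = 1334 + 3536·2 = 8406, valid modulo lcm(3536, 3) = 10608: x ≡ 8406 (mod 10608).
Verify against each original: 8406 mod 17 = 8, 8406 mod 16 = 6, 8406 mod 13 = 8, 8406 mod 3 = 0.

x ≡ 8406 (mod 10608).


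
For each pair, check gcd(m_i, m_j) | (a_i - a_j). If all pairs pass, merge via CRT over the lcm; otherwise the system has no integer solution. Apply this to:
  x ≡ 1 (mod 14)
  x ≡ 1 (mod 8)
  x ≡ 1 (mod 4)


Moduli 14, 8, 4 are not pairwise coprime, so CRT works modulo lcm(m_i) when all pairwise compatibility conditions hold.
Pairwise compatibility: gcd(m_i, m_j) must divide a_i - a_j for every pair.
Merge one congruence at a time:
  Start: x ≡ 1 (mod 14).
  Combine with x ≡ 1 (mod 8): gcd(14, 8) = 2; 1 - 1 = 0, which IS divisible by 2, so compatible.
    Write x = 1 + 14·t and substitute into x ≡ 1 (mod 8): 14·t ≡ 1 − 1 = 0 (mod 8).
    Divide the congruence (and modulus) by g = 2: 7·t ≡ 0 (mod 4).
    Reduce coefficients mod 4: 3·t ≡ 0 (mod 4).
    The inverse of 3 mod 4 is 3 (since 3·3 = 9 = 2·4 + 1), so t ≡ 3·0 = 0 ≡ 0 (mod 4).
    Then x = 1 + 14·0 = 1, valid modulo lcm(14, 8) = 56: x ≡ 1 (mod 56).
  Combine with x ≡ 1 (mod 4): gcd(56, 4) = 4; 1 - 1 = 0, which IS divisible by 4, so compatible.
    Write x = 1 + 56·t and substitute into x ≡ 1 (mod 4): 56·t ≡ 1 − 1 = 0 (mod 4).
    Divide the congruence (and modulus) by g = 4: 14·t ≡ 0 (mod 1).
    Modulo 1 every t works; take t = 0.
    Then x = 1 + 56·0 = 1, valid modulo lcm(56, 4) = 56: x ≡ 1 (mod 56).
Verify: 1 mod 14 = 1, 1 mod 8 = 1, 1 mod 4 = 1.

x ≡ 1 (mod 56).


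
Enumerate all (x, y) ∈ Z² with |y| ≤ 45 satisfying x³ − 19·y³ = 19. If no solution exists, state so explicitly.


The equation is x³ - 19y³ = 19. For fixed y, x³ = 19·y³ + 19, so a solution requires the RHS to be a perfect cube.
Strategy: iterate y from -45 to 45, compute RHS = 19·y³ + 19, and check whether it is a (positive or negative) perfect cube.
Check small values of y:
  y = 0: RHS = 19 is not a perfect cube.
  y = 1: RHS = 38 is not a perfect cube.
  y = -1: RHS = 0 = (0)³ ⇒ x = 0 works.
  y = 2: RHS = 171 is not a perfect cube.
  y = -2: RHS = -133 is not a perfect cube.
  y = 3: RHS = 532 is not a perfect cube.
  y = -3: RHS = -494 is not a perfect cube.
Continuing the search up to |y| = 45 finds no further solutions beyond those listed.
Collected solutions: (0, -1).

Solutions (with |y| ≤ 45): (0, -1).


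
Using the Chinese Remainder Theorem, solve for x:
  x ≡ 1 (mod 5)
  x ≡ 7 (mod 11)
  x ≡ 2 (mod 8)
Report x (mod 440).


Moduli 5, 11, 8 are pairwise coprime; by CRT there is a unique solution modulo M = 5 · 11 · 8 = 440.
Solve pairwise, accumulating the modulus:
  Start with x ≡ 1 (mod 5).
  Combine with x ≡ 7 (mod 11): since gcd(5, 11) = 1, we get a unique residue mod 55.
    Write x = 1 + 5·t and substitute into x ≡ 7 (mod 11): 5·t ≡ 7 − 1 = 6 (mod 11).
    The inverse of 5 mod 11 is 9 (since 5·9 = 45 = 4·11 + 1), so t ≡ 9·6 = 54 ≡ 10 (mod 11).
    Then x = 1 + 5·10 = 51, valid modulo lcm(5, 11) = 55: x ≡ 51 (mod 55).
  Combine with x ≡ 2 (mod 8): since gcd(55, 8) = 1, we get a unique residue mod 440.
    Write x = 51 + 55·t and substitute into x ≡ 2 (mod 8): 55·t ≡ 2 − 51 = -49 (mod 8).
    Reduce coefficients mod 8: 7·t ≡ 7 (mod 8).
    The inverse of 7 mod 8 is 7 (since 7·7 = 49 = 6·8 + 1), so t ≡ 7·7 = 49 ≡ 1 (mod 8).
    Then x = 51 + 55·1 = 106, valid modulo lcm(55, 8) = 440: x ≡ 106 (mod 440).
Verify: 106 mod 5 = 1 ✓, 106 mod 11 = 7 ✓, 106 mod 8 = 2 ✓.

x ≡ 106 (mod 440).


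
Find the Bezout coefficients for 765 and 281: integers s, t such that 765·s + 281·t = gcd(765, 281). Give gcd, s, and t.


Euclidean algorithm on (765, 281) — divide until remainder is 0:
  765 = 2 · 281 + 203
  281 = 1 · 203 + 78
  203 = 2 · 78 + 47
  78 = 1 · 47 + 31
  47 = 1 · 31 + 16
  31 = 1 · 16 + 15
  16 = 1 · 15 + 1
  15 = 15 · 1 + 0
gcd(765, 281) = 1.
Track Bezout coefficients alongside the remainders: start with r₀ = 765 = a·1 + b·0 (s = 1, t = 0) and r₁ = 281 = a·0 + b·1 (s = 0, t = 1); each new remainder r_{k+1} = r_{k-1} − q_k·r_k inherits s_{k+1} = s_{k-1} − q_k·s_k, t_{k+1} = t_{k-1} − q_k·t_k, so r_k = a·s_k + b·t_k at every step:
  q = 2: r = 203, s = 1 − 2·0 = 1, t = 0 − 2·1 = -2  (check: 765·1 + 281·(-2) = 203)
  q = 1: r = 78, s = 0 − 1·1 = -1, t = 1 − 1·(-2) = 3  (check: 765·(-1) + 281·3 = 78)
  q = 2: r = 47, s = 1 − 2·(-1) = 3, t = -2 − 2·3 = -8  (check: 765·3 + 281·(-8) = 47)
  q = 1: r = 31, s = -1 − 1·3 = -4, t = 3 − 1·(-8) = 11  (check: 765·(-4) + 281·11 = 31)
  q = 1: r = 16, s = 3 − 1·(-4) = 7, t = -8 − 1·11 = -19  (check: 765·7 + 281·(-19) = 16)
  q = 1: r = 15, s = -4 − 1·7 = -11, t = 11 − 1·(-19) = 30  (check: 765·(-11) + 281·30 = 15)
  q = 1: r = 1, s = 7 − 1·(-11) = 18, t = -19 − 1·30 = -49  (check: 765·18 + 281·(-49) = 1)
The row with r = 1 (the gcd) gives the Bezout coefficients s = 18, t = -49.
Result: 765 · (18) + 281 · (-49) = 1.

gcd(765, 281) = 1; s = 18, t = -49 (check: 765·18 + 281·(-49) = 1).


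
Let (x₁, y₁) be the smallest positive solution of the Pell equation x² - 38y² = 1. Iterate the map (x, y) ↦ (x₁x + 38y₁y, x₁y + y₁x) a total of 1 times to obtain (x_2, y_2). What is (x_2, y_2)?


Step 1: Find the fundamental solution (x₁, y₁) of x² - 38y² = 1.
  Expand √38 as a continued fraction. a₀ = ⌊√38⌋ = 6; iterate m_{k+1} = d_k·a_k − m_k, d_{k+1} = (38 − m_{k+1}²)/d_k, a_{k+1} = ⌊(a₀ + m_{k+1})/d_{k+1}⌋ (starting m₀ = 0, d₀ = 1), with convergents p_k = a_k·p_{k-1} + p_{k-2}, q_k = a_k·q_{k-1} + q_{k-2} (p₋₁ = 1, q₋₁ = 0):
  k = 0: a₀ = 6; p₀/q₀ = 6/1; p₀² − 38·q₀² = 36 − 38 = -2.
  k = 1: m = 6, d = 2, a = ⌊(6 + 6)/2⌋ = 6; p/q = (6·6 + 1)/(6·1 + 0) = 37/6; p² − 38·q² = 1369 − 1368 = 1.
  The first convergent with p² − 38·q² = 1 gives the fundamental solution (x₁, y₁) = (37, 6).
Step 2: Apply the recurrence (x_{n+1}, y_{n+1}) = (x₁x_n + 38y₁y_n, x₁y_n + y₁x_n) repeatedly.
  From (x_1, y_1) = (37, 6): x_2 = 37·37 + 38·6·6 = 2737; y_2 = 37·6 + 6·37 = 444.
Step 3: Verify x_2² - 38·y_2² = 7491169 - 7491168 = 1 (should be 1). ✓

(x_1, y_1) = (37, 6); (x_2, y_2) = (2737, 444).


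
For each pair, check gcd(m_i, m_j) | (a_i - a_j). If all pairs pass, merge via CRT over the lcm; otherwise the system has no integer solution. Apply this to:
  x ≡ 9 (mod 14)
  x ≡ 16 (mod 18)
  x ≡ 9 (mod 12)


Moduli 14, 18, 12 are not pairwise coprime, so CRT works modulo lcm(m_i) when all pairwise compatibility conditions hold.
Pairwise compatibility: gcd(m_i, m_j) must divide a_i - a_j for every pair.
Merge one congruence at a time:
  Start: x ≡ 9 (mod 14).
  Combine with x ≡ 16 (mod 18): gcd(14, 18) = 2, and 16 - 9 = 7 is NOT divisible by 2.
    ⇒ system is inconsistent (no integer solution).

No solution (the system is inconsistent).


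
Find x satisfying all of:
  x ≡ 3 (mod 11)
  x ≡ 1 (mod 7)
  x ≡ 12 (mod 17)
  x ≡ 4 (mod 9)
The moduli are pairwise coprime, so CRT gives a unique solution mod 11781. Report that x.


Product of moduli M = 11 · 7 · 17 · 9 = 11781.
Merge one congruence at a time:
  Start: x ≡ 3 (mod 11).
  Combine with x ≡ 1 (mod 7); new modulus lcm = 77.
    Write x = 3 + 11·t and substitute into x ≡ 1 (mod 7): 11·t ≡ 1 − 3 = -2 (mod 7).
    Reduce coefficients mod 7: 4·t ≡ 5 (mod 7).
    The inverse of 4 mod 7 is 2 (since 4·2 = 8 = 1·7 + 1), so t ≡ 2·5 = 10 ≡ 3 (mod 7).
    Then x = 3 + 11·3 = 36, valid modulo lcm(11, 7) = 77: x ≡ 36 (mod 77).
  Combine with x ≡ 12 (mod 17); new modulus lcm = 1309.
    Write x = 36 + 77·t and substitute into x ≡ 12 (mod 17): 77·t ≡ 12 − 36 = -24 (mod 17).
    Reduce coefficients mod 17: 9·t ≡ 10 (mod 17).
    The inverse of 9 mod 17 is 2 (since 9·2 = 18 = 1·17 + 1), so t ≡ 2·10 = 20 ≡ 3 (mod 17).
    Then x = 36 + 77·3 = 267, valid modulo lcm(77, 17) = 1309: x ≡ 267 (mod 1309).
  Combine with x ≡ 4 (mod 9); new modulus lcm = 11781.
    Write x = 267 + 1309·t and substitute into x ≡ 4 (mod 9): 1309·t ≡ 4 − 267 = -263 (mod 9).
    Reduce coefficients mod 9: 4·t ≡ 7 (mod 9).
    The inverse of 4 mod 9 is 7 (since 4·7 = 28 = 3·9 + 1), so t ≡ 7·7 = 49 ≡ 4 (mod 9).
    Then x = 267 + 1309·4 = 5503, valid modulo lcm(1309, 9) = 11781: x ≡ 5503 (mod 11781).
Verify against each original: 5503 mod 11 = 3, 5503 mod 7 = 1, 5503 mod 17 = 12, 5503 mod 9 = 4.

x ≡ 5503 (mod 11781).


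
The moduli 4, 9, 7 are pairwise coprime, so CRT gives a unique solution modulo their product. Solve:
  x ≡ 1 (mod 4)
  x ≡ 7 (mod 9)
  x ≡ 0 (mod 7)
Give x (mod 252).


Moduli 4, 9, 7 are pairwise coprime; by CRT there is a unique solution modulo M = 4 · 9 · 7 = 252.
Solve pairwise, accumulating the modulus:
  Start with x ≡ 1 (mod 4).
  Combine with x ≡ 7 (mod 9): since gcd(4, 9) = 1, we get a unique residue mod 36.
    Write x = 1 + 4·t and substitute into x ≡ 7 (mod 9): 4·t ≡ 7 − 1 = 6 (mod 9).
    The inverse of 4 mod 9 is 7 (since 4·7 = 28 = 3·9 + 1), so t ≡ 7·6 = 42 ≡ 6 (mod 9).
    Then x = 1 + 4·6 = 25, valid modulo lcm(4, 9) = 36: x ≡ 25 (mod 36).
  Combine with x ≡ 0 (mod 7): since gcd(36, 7) = 1, we get a unique residue mod 252.
    Write x = 25 + 36·t and substitute into x ≡ 0 (mod 7): 36·t ≡ 0 − 25 = -25 (mod 7).
    Reduce coefficients mod 7: 1·t ≡ 3 (mod 7).
    So t ≡ 3 (mod 7).
    Then x = 25 + 36·3 = 133, valid modulo lcm(36, 7) = 252: x ≡ 133 (mod 252).
Verify: 133 mod 4 = 1 ✓, 133 mod 9 = 7 ✓, 133 mod 7 = 0 ✓.

x ≡ 133 (mod 252).


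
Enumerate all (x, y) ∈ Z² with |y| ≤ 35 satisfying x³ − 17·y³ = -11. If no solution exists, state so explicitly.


The equation is x³ - 17y³ = -11. For fixed y, x³ = 17·y³ − 11, so a solution requires the RHS to be a perfect cube.
Strategy: iterate y from -35 to 35, compute RHS = 17·y³ − 11, and check whether it is a (positive or negative) perfect cube.
Check small values of y:
  y = 0: RHS = -11 is not a perfect cube.
  y = 1: RHS = 6 is not a perfect cube.
  y = -1: RHS = -28 is not a perfect cube.
  y = 2: RHS = 125 = (5)³ ⇒ x = 5 works.
  y = -2: RHS = -147 is not a perfect cube.
  y = 3: RHS = 448 is not a perfect cube.
  y = -3: RHS = -470 is not a perfect cube.
Continuing the search up to |y| = 35 finds no further solutions beyond those listed.
Collected solutions: (5, 2).

Solutions (with |y| ≤ 35): (5, 2).


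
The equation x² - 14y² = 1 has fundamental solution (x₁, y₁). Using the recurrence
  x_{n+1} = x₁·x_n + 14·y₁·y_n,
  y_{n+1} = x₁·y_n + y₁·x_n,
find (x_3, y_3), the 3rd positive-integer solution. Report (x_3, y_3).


Step 1: Find the fundamental solution (x₁, y₁) of x² - 14y² = 1.
  Expand √14 as a continued fraction. a₀ = ⌊√14⌋ = 3; iterate m_{k+1} = d_k·a_k − m_k, d_{k+1} = (14 − m_{k+1}²)/d_k, a_{k+1} = ⌊(a₀ + m_{k+1})/d_{k+1}⌋ (starting m₀ = 0, d₀ = 1), with convergents p_k = a_k·p_{k-1} + p_{k-2}, q_k = a_k·q_{k-1} + q_{k-2} (p₋₁ = 1, q₋₁ = 0):
  k = 0: a₀ = 3; p₀/q₀ = 3/1; p₀² − 14·q₀² = 9 − 14 = -5.
  k = 1: m = 3, d = 5, a = ⌊(3 + 3)/5⌋ = 1; p/q = (1·3 + 1)/(1·1 + 0) = 4/1; p² − 14·q² = 16 − 14 = 2.
  k = 2: m = 2, d = 2, a = ⌊(3 + 2)/2⌋ = 2; p/q = (2·4 + 3)/(2·1 + 1) = 11/3; p² − 14·q² = 121 − 126 = -5.
  k = 3: m = 2, d = 5, a = ⌊(3 + 2)/5⌋ = 1; p/q = (1·11 + 4)/(1·3 + 1) = 15/4; p² − 14·q² = 225 − 224 = 1.
  The first convergent with p² − 14·q² = 1 gives the fundamental solution (x₁, y₁) = (15, 4).
Step 2: Apply the recurrence (x_{n+1}, y_{n+1}) = (x₁x_n + 14y₁y_n, x₁y_n + y₁x_n) repeatedly.
  From (x_1, y_1) = (15, 4): x_2 = 15·15 + 14·4·4 = 449; y_2 = 15·4 + 4·15 = 120.
  From (x_2, y_2) = (449, 120): x_3 = 15·449 + 14·4·120 = 13455; y_3 = 15·120 + 4·449 = 3596.
Step 3: Verify x_3² - 14·y_3² = 181037025 - 181037024 = 1 (should be 1). ✓

(x_1, y_1) = (15, 4); (x_3, y_3) = (13455, 3596).


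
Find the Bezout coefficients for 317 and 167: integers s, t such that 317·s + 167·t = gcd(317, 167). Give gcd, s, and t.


Euclidean algorithm on (317, 167) — divide until remainder is 0:
  317 = 1 · 167 + 150
  167 = 1 · 150 + 17
  150 = 8 · 17 + 14
  17 = 1 · 14 + 3
  14 = 4 · 3 + 2
  3 = 1 · 2 + 1
  2 = 2 · 1 + 0
gcd(317, 167) = 1.
Track Bezout coefficients alongside the remainders: start with r₀ = 317 = a·1 + b·0 (s = 1, t = 0) and r₁ = 167 = a·0 + b·1 (s = 0, t = 1); each new remainder r_{k+1} = r_{k-1} − q_k·r_k inherits s_{k+1} = s_{k-1} − q_k·s_k, t_{k+1} = t_{k-1} − q_k·t_k, so r_k = a·s_k + b·t_k at every step:
  q = 1: r = 150, s = 1 − 1·0 = 1, t = 0 − 1·1 = -1  (check: 317·1 + 167·(-1) = 150)
  q = 1: r = 17, s = 0 − 1·1 = -1, t = 1 − 1·(-1) = 2  (check: 317·(-1) + 167·2 = 17)
  q = 8: r = 14, s = 1 − 8·(-1) = 9, t = -1 − 8·2 = -17  (check: 317·9 + 167·(-17) = 14)
  q = 1: r = 3, s = -1 − 1·9 = -10, t = 2 − 1·(-17) = 19  (check: 317·(-10) + 167·19 = 3)
  q = 4: r = 2, s = 9 − 4·(-10) = 49, t = -17 − 4·19 = -93  (check: 317·49 + 167·(-93) = 2)
  q = 1: r = 1, s = -10 − 1·49 = -59, t = 19 − 1·(-93) = 112  (check: 317·(-59) + 167·112 = 1)
The row with r = 1 (the gcd) gives the Bezout coefficients s = -59, t = 112.
Result: 317 · (-59) + 167 · (112) = 1.

gcd(317, 167) = 1; s = -59, t = 112 (check: 317·(-59) + 167·112 = 1).


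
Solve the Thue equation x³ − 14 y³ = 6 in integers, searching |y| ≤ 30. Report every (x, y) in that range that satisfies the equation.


The equation is x³ - 14y³ = 6. For fixed y, x³ = 14·y³ + 6, so a solution requires the RHS to be a perfect cube.
Strategy: iterate y from -30 to 30, compute RHS = 14·y³ + 6, and check whether it is a (positive or negative) perfect cube.
Check small values of y:
  y = 0: RHS = 6 is not a perfect cube.
  y = 1: RHS = 20 is not a perfect cube.
  y = -1: RHS = -8 = (-2)³ ⇒ x = -2 works.
  y = 2: RHS = 118 is not a perfect cube.
  y = -2: RHS = -106 is not a perfect cube.
  y = 3: RHS = 384 is not a perfect cube.
  y = -3: RHS = -372 is not a perfect cube.
Continuing the search up to |y| = 30 finds no further solutions beyond those listed.
Collected solutions: (-2, -1).

Solutions (with |y| ≤ 30): (-2, -1).


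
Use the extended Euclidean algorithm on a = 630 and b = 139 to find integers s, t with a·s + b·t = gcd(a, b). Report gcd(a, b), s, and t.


Euclidean algorithm on (630, 139) — divide until remainder is 0:
  630 = 4 · 139 + 74
  139 = 1 · 74 + 65
  74 = 1 · 65 + 9
  65 = 7 · 9 + 2
  9 = 4 · 2 + 1
  2 = 2 · 1 + 0
gcd(630, 139) = 1.
Track Bezout coefficients alongside the remainders: start with r₀ = 630 = a·1 + b·0 (s = 1, t = 0) and r₁ = 139 = a·0 + b·1 (s = 0, t = 1); each new remainder r_{k+1} = r_{k-1} − q_k·r_k inherits s_{k+1} = s_{k-1} − q_k·s_k, t_{k+1} = t_{k-1} − q_k·t_k, so r_k = a·s_k + b·t_k at every step:
  q = 4: r = 74, s = 1 − 4·0 = 1, t = 0 − 4·1 = -4  (check: 630·1 + 139·(-4) = 74)
  q = 1: r = 65, s = 0 − 1·1 = -1, t = 1 − 1·(-4) = 5  (check: 630·(-1) + 139·5 = 65)
  q = 1: r = 9, s = 1 − 1·(-1) = 2, t = -4 − 1·5 = -9  (check: 630·2 + 139·(-9) = 9)
  q = 7: r = 2, s = -1 − 7·2 = -15, t = 5 − 7·(-9) = 68  (check: 630·(-15) + 139·68 = 2)
  q = 4: r = 1, s = 2 − 4·(-15) = 62, t = -9 − 4·68 = -281  (check: 630·62 + 139·(-281) = 1)
The row with r = 1 (the gcd) gives the Bezout coefficients s = 62, t = -281.
Result: 630 · (62) + 139 · (-281) = 1.

gcd(630, 139) = 1; s = 62, t = -281 (check: 630·62 + 139·(-281) = 1).


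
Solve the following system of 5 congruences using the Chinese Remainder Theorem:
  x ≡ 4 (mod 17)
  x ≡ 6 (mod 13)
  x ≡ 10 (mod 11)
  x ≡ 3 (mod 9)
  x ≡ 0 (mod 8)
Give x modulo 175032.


Product of moduli M = 17 · 13 · 11 · 9 · 8 = 175032.
Merge one congruence at a time:
  Start: x ≡ 4 (mod 17).
  Combine with x ≡ 6 (mod 13); new modulus lcm = 221.
    Write x = 4 + 17·t and substitute into x ≡ 6 (mod 13): 17·t ≡ 6 − 4 = 2 (mod 13).
    Reduce coefficients mod 13: 4·t ≡ 2 (mod 13).
    The inverse of 4 mod 13 is 10 (since 4·10 = 40 = 3·13 + 1), so t ≡ 10·2 = 20 ≡ 7 (mod 13).
    Then x = 4 + 17·7 = 123, valid modulo lcm(17, 13) = 221: x ≡ 123 (mod 221).
  Combine with x ≡ 10 (mod 11); new modulus lcm = 2431.
    Write x = 123 + 221·t and substitute into x ≡ 10 (mod 11): 221·t ≡ 10 − 123 = -113 (mod 11).
    Reduce coefficients mod 11: 1·t ≡ 8 (mod 11).
    So t ≡ 8 (mod 11).
    Then x = 123 + 221·8 = 1891, valid modulo lcm(221, 11) = 2431: x ≡ 1891 (mod 2431).
  Combine with x ≡ 3 (mod 9); new modulus lcm = 21879.
    Write x = 1891 + 2431·t and substitute into x ≡ 3 (mod 9): 2431·t ≡ 3 − 1891 = -1888 (mod 9).
    Reduce coefficients mod 9: 1·t ≡ 2 (mod 9).
    So t ≡ 2 (mod 9).
    Then x = 1891 + 2431·2 = 6753, valid modulo lcm(2431, 9) = 21879: x ≡ 6753 (mod 21879).
  Combine with x ≡ 0 (mod 8); new modulus lcm = 175032.
    Write x = 6753 + 21879·t and substitute into x ≡ 0 (mod 8): 21879·t ≡ 0 − 6753 = -6753 (mod 8).
    Reduce coefficients mod 8: 7·t ≡ 7 (mod 8).
    The inverse of 7 mod 8 is 7 (since 7·7 = 49 = 6·8 + 1), so t ≡ 7·7 = 49 ≡ 1 (mod 8).
    Then x = 6753 + 21879·1 = 28632, valid modulo lcm(21879, 8) = 175032: x ≡ 28632 (mod 175032).
Verify against each original: 28632 mod 17 = 4, 28632 mod 13 = 6, 28632 mod 11 = 10, 28632 mod 9 = 3, 28632 mod 8 = 0.

x ≡ 28632 (mod 175032).


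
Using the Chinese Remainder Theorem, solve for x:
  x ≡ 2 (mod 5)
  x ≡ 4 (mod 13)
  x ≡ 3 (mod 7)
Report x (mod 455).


Moduli 5, 13, 7 are pairwise coprime; by CRT there is a unique solution modulo M = 5 · 13 · 7 = 455.
Solve pairwise, accumulating the modulus:
  Start with x ≡ 2 (mod 5).
  Combine with x ≡ 4 (mod 13): since gcd(5, 13) = 1, we get a unique residue mod 65.
    Write x = 2 + 5·t and substitute into x ≡ 4 (mod 13): 5·t ≡ 4 − 2 = 2 (mod 13).
    The inverse of 5 mod 13 is 8 (since 5·8 = 40 = 3·13 + 1), so t ≡ 8·2 = 16 ≡ 3 (mod 13).
    Then x = 2 + 5·3 = 17, valid modulo lcm(5, 13) = 65: x ≡ 17 (mod 65).
  Combine with x ≡ 3 (mod 7): since gcd(65, 7) = 1, we get a unique residue mod 455.
    Write x = 17 + 65·t and substitute into x ≡ 3 (mod 7): 65·t ≡ 3 − 17 = -14 (mod 7).
    Reduce coefficients mod 7: 2·t ≡ 0 (mod 7).
    The inverse of 2 mod 7 is 4 (since 2·4 = 8 = 1·7 + 1), so t ≡ 4·0 = 0 ≡ 0 (mod 7).
    Then x = 17 + 65·0 = 17, valid modulo lcm(65, 7) = 455: x ≡ 17 (mod 455).
Verify: 17 mod 5 = 2 ✓, 17 mod 13 = 4 ✓, 17 mod 7 = 3 ✓.

x ≡ 17 (mod 455).


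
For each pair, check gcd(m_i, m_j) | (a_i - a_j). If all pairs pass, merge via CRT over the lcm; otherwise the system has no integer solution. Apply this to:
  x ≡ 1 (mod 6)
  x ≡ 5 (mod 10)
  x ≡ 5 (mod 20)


Moduli 6, 10, 20 are not pairwise coprime, so CRT works modulo lcm(m_i) when all pairwise compatibility conditions hold.
Pairwise compatibility: gcd(m_i, m_j) must divide a_i - a_j for every pair.
Merge one congruence at a time:
  Start: x ≡ 1 (mod 6).
  Combine with x ≡ 5 (mod 10): gcd(6, 10) = 2; 5 - 1 = 4, which IS divisible by 2, so compatible.
    Write x = 1 + 6·t and substitute into x ≡ 5 (mod 10): 6·t ≡ 5 − 1 = 4 (mod 10).
    Divide the congruence (and modulus) by g = 2: 3·t ≡ 2 (mod 5).
    The inverse of 3 mod 5 is 2 (since 3·2 = 6 = 1·5 + 1), so t ≡ 2·2 = 4 ≡ 4 (mod 5).
    Then x = 1 + 6·4 = 25, valid modulo lcm(6, 10) = 30: x ≡ 25 (mod 30).
  Combine with x ≡ 5 (mod 20): gcd(30, 20) = 10; 5 - 25 = -20, which IS divisible by 10, so compatible.
    Write x = 25 + 30·t and substitute into x ≡ 5 (mod 20): 30·t ≡ 5 − 25 = -20 (mod 20).
    Divide the congruence (and modulus) by g = 10: 3·t ≡ -2 (mod 2).
    Reduce coefficients mod 2: 1·t ≡ 0 (mod 2).
    So t ≡ 0 (mod 2).
    Then x = 25 + 30·0 = 25, valid modulo lcm(30, 20) = 60: x ≡ 25 (mod 60).
Verify: 25 mod 6 = 1, 25 mod 10 = 5, 25 mod 20 = 5.

x ≡ 25 (mod 60).
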